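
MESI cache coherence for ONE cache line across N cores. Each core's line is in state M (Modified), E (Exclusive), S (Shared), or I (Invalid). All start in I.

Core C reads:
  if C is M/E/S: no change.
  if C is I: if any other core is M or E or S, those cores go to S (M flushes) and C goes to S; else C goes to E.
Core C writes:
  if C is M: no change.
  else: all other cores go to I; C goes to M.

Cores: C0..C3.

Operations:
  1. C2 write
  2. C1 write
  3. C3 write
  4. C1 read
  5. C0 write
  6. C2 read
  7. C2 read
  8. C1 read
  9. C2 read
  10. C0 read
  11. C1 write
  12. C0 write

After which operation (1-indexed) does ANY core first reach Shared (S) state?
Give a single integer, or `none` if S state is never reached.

Answer: 4

Derivation:
Op 1: C2 write [C2 write: invalidate none -> C2=M] -> [I,I,M,I]
Op 2: C1 write [C1 write: invalidate ['C2=M'] -> C1=M] -> [I,M,I,I]
Op 3: C3 write [C3 write: invalidate ['C1=M'] -> C3=M] -> [I,I,I,M]
Op 4: C1 read [C1 read from I: others=['C3=M'] -> C1=S, others downsized to S] -> [I,S,I,S]
  -> First S state at op 4; remaining ops need not be traced.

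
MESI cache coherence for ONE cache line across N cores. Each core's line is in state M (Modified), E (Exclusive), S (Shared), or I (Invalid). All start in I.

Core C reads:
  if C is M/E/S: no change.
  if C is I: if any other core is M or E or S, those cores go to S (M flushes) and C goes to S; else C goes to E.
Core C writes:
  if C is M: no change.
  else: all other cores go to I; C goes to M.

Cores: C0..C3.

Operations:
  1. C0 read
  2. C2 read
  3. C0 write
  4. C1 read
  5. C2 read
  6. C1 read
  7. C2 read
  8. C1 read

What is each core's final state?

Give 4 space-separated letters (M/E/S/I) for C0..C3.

Op 1: C0 read [C0 read from I: no other sharers -> C0=E (exclusive)] -> [E,I,I,I]
Op 2: C2 read [C2 read from I: others=['C0=E'] -> C2=S, others downsized to S] -> [S,I,S,I]
Op 3: C0 write [C0 write: invalidate ['C2=S'] -> C0=M] -> [M,I,I,I]
Op 4: C1 read [C1 read from I: others=['C0=M'] -> C1=S, others downsized to S] -> [S,S,I,I]
Op 5: C2 read [C2 read from I: others=['C0=S', 'C1=S'] -> C2=S, others downsized to S] -> [S,S,S,I]
Op 6: C1 read [C1 read: already in S, no change] -> [S,S,S,I]
Op 7: C2 read [C2 read: already in S, no change] -> [S,S,S,I]
Op 8: C1 read [C1 read: already in S, no change] -> [S,S,S,I]

Answer: S S S I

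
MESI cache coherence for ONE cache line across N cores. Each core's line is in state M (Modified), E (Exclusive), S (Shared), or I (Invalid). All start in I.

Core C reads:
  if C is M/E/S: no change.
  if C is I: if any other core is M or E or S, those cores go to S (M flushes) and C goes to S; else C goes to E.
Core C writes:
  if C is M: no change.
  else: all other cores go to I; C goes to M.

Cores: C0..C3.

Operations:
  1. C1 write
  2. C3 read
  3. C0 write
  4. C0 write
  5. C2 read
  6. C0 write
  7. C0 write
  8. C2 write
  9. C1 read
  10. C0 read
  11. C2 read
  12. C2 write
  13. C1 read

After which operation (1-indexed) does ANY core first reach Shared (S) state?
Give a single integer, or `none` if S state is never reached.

Answer: 2

Derivation:
Op 1: C1 write [C1 write: invalidate none -> C1=M] -> [I,M,I,I]
Op 2: C3 read [C3 read from I: others=['C1=M'] -> C3=S, others downsized to S] -> [I,S,I,S]
  -> First S state at op 2; remaining ops need not be traced.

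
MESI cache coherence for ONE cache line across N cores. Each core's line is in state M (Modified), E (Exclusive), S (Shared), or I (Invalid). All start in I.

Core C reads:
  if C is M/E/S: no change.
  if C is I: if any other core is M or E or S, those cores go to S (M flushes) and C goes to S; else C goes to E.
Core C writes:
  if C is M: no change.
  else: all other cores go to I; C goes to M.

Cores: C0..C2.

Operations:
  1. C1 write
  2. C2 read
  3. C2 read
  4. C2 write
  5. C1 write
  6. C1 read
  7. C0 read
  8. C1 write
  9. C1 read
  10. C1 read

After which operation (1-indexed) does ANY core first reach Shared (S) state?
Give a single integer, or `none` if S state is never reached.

Op 1: C1 write [C1 write: invalidate none -> C1=M] -> [I,M,I]
Op 2: C2 read [C2 read from I: others=['C1=M'] -> C2=S, others downsized to S] -> [I,S,S]
  -> First S state at op 2; remaining ops need not be traced.

Answer: 2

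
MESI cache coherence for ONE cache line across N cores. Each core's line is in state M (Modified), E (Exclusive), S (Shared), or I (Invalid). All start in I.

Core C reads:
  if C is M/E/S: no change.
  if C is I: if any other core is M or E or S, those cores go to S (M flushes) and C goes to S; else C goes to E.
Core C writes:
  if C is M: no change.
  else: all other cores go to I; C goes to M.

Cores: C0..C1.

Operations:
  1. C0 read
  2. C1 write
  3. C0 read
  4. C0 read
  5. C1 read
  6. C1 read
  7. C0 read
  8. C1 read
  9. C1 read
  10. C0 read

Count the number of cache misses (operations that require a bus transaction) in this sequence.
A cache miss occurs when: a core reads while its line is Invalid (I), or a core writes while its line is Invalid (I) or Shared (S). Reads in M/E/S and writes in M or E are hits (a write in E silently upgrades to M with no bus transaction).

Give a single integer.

Answer: 3

Derivation:
Op 1: C0 read [C0 read from I: no other sharers -> C0=E (exclusive)] -> [E,I] [MISS #1: read from I]
Op 2: C1 write [C1 write: invalidate ['C0=E'] -> C1=M] -> [I,M] [MISS #2: write from I]
Op 3: C0 read [C0 read from I: others=['C1=M'] -> C0=S, others downsized to S] -> [S,S] [MISS #3: read from I]
Op 4: C0 read [C0 read: already in S, no change] -> [S,S] [hit: read from S]
Op 5: C1 read [C1 read: already in S, no change] -> [S,S] [hit: read from S]
Op 6: C1 read [C1 read: already in S, no change] -> [S,S] [hit: read from S]
Op 7: C0 read [C0 read: already in S, no change] -> [S,S] [hit: read from S]
Op 8: C1 read [C1 read: already in S, no change] -> [S,S] [hit: read from S]
Op 9: C1 read [C1 read: already in S, no change] -> [S,S] [hit: read from S]
Op 10: C0 read [C0 read: already in S, no change] -> [S,S] [hit: read from S]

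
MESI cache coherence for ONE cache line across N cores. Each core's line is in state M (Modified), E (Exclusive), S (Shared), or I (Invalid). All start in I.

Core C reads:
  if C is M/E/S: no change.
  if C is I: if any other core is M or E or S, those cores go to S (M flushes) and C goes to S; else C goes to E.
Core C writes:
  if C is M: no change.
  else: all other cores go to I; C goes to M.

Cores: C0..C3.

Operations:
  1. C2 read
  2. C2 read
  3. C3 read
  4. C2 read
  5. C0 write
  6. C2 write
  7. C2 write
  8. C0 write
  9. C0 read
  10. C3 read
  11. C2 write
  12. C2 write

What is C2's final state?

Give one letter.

Answer: M

Derivation:
Op 1: C2 read [C2 read from I: no other sharers -> C2=E (exclusive)] -> [I,I,E,I]
Op 2: C2 read [C2 read: already in E, no change] -> [I,I,E,I]
Op 3: C3 read [C3 read from I: others=['C2=E'] -> C3=S, others downsized to S] -> [I,I,S,S]
Op 4: C2 read [C2 read: already in S, no change] -> [I,I,S,S]
Op 5: C0 write [C0 write: invalidate ['C2=S', 'C3=S'] -> C0=M] -> [M,I,I,I]
Op 6: C2 write [C2 write: invalidate ['C0=M'] -> C2=M] -> [I,I,M,I]
Op 7: C2 write [C2 write: already M (modified), no change] -> [I,I,M,I]
Op 8: C0 write [C0 write: invalidate ['C2=M'] -> C0=M] -> [M,I,I,I]
Op 9: C0 read [C0 read: already in M, no change] -> [M,I,I,I]
Op 10: C3 read [C3 read from I: others=['C0=M'] -> C3=S, others downsized to S] -> [S,I,I,S]
Op 11: C2 write [C2 write: invalidate ['C0=S', 'C3=S'] -> C2=M] -> [I,I,M,I]
Op 12: C2 write [C2 write: already M (modified), no change] -> [I,I,M,I]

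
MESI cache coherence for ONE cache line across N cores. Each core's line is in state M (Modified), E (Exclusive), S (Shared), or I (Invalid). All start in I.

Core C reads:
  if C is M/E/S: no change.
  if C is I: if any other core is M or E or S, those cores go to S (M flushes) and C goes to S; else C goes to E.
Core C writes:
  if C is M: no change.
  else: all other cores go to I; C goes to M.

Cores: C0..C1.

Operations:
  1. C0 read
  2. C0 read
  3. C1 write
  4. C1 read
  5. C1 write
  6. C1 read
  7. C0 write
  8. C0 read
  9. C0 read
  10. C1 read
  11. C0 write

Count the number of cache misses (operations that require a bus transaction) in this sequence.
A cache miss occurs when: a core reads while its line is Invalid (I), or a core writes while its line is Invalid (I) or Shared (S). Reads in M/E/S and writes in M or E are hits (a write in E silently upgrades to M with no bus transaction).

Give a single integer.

Op 1: C0 read [C0 read from I: no other sharers -> C0=E (exclusive)] -> [E,I] [MISS #1: read from I]
Op 2: C0 read [C0 read: already in E, no change] -> [E,I] [hit: read from E]
Op 3: C1 write [C1 write: invalidate ['C0=E'] -> C1=M] -> [I,M] [MISS #2: write from I]
Op 4: C1 read [C1 read: already in M, no change] -> [I,M] [hit: read from M]
Op 5: C1 write [C1 write: already M (modified), no change] -> [I,M] [hit: write from M]
Op 6: C1 read [C1 read: already in M, no change] -> [I,M] [hit: read from M]
Op 7: C0 write [C0 write: invalidate ['C1=M'] -> C0=M] -> [M,I] [MISS #3: write from I]
Op 8: C0 read [C0 read: already in M, no change] -> [M,I] [hit: read from M]
Op 9: C0 read [C0 read: already in M, no change] -> [M,I] [hit: read from M]
Op 10: C1 read [C1 read from I: others=['C0=M'] -> C1=S, others downsized to S] -> [S,S] [MISS #4: read from I]
Op 11: C0 write [C0 write: invalidate ['C1=S'] -> C0=M] -> [M,I] [MISS #5: write from S]

Answer: 5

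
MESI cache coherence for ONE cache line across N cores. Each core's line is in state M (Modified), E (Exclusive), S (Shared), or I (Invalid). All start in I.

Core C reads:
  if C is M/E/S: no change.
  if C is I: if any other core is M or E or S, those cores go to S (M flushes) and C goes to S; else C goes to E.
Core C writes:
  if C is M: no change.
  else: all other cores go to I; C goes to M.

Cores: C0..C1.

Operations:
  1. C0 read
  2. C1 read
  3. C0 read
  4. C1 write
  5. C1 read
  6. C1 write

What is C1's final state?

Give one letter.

Answer: M

Derivation:
Op 1: C0 read [C0 read from I: no other sharers -> C0=E (exclusive)] -> [E,I]
Op 2: C1 read [C1 read from I: others=['C0=E'] -> C1=S, others downsized to S] -> [S,S]
Op 3: C0 read [C0 read: already in S, no change] -> [S,S]
Op 4: C1 write [C1 write: invalidate ['C0=S'] -> C1=M] -> [I,M]
Op 5: C1 read [C1 read: already in M, no change] -> [I,M]
Op 6: C1 write [C1 write: already M (modified), no change] -> [I,M]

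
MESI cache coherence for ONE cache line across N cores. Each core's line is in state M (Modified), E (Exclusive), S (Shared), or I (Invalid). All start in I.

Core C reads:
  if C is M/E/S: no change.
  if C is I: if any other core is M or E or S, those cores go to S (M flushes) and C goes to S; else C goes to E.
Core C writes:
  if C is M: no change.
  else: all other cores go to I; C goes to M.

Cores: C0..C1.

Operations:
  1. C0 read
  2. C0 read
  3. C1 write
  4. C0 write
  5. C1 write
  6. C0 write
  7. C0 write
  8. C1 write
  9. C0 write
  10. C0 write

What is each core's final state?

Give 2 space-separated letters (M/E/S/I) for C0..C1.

Op 1: C0 read [C0 read from I: no other sharers -> C0=E (exclusive)] -> [E,I]
Op 2: C0 read [C0 read: already in E, no change] -> [E,I]
Op 3: C1 write [C1 write: invalidate ['C0=E'] -> C1=M] -> [I,M]
Op 4: C0 write [C0 write: invalidate ['C1=M'] -> C0=M] -> [M,I]
Op 5: C1 write [C1 write: invalidate ['C0=M'] -> C1=M] -> [I,M]
Op 6: C0 write [C0 write: invalidate ['C1=M'] -> C0=M] -> [M,I]
Op 7: C0 write [C0 write: already M (modified), no change] -> [M,I]
Op 8: C1 write [C1 write: invalidate ['C0=M'] -> C1=M] -> [I,M]
Op 9: C0 write [C0 write: invalidate ['C1=M'] -> C0=M] -> [M,I]
Op 10: C0 write [C0 write: already M (modified), no change] -> [M,I]

Answer: M I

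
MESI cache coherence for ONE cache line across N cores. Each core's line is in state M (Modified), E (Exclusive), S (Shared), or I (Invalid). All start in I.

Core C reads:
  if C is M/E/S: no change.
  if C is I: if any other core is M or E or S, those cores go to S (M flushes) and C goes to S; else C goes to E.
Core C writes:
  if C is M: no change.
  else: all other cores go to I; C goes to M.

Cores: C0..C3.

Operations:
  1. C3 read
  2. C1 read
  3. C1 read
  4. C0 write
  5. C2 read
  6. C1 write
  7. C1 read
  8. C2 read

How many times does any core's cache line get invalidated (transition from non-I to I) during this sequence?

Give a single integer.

Answer: 4

Derivation:
Op 1: C3 read [C3 read from I: no other sharers -> C3=E (exclusive)] -> [I,I,I,E] (invalidations this op: 0; running total: 0)
Op 2: C1 read [C1 read from I: others=['C3=E'] -> C1=S, others downsized to S] -> [I,S,I,S] (invalidations this op: 0; running total: 0)
Op 3: C1 read [C1 read: already in S, no change] -> [I,S,I,S] (invalidations this op: 0; running total: 0)
Op 4: C0 write [C0 write: invalidate ['C1=S', 'C3=S'] -> C0=M] -> [M,I,I,I] (invalidations this op: 2; running total: 2)
Op 5: C2 read [C2 read from I: others=['C0=M'] -> C2=S, others downsized to S] -> [S,I,S,I] (invalidations this op: 0; running total: 2)
Op 6: C1 write [C1 write: invalidate ['C0=S', 'C2=S'] -> C1=M] -> [I,M,I,I] (invalidations this op: 2; running total: 4)
Op 7: C1 read [C1 read: already in M, no change] -> [I,M,I,I] (invalidations this op: 0; running total: 4)
Op 8: C2 read [C2 read from I: others=['C1=M'] -> C2=S, others downsized to S] -> [I,S,S,I] (invalidations this op: 0; running total: 4)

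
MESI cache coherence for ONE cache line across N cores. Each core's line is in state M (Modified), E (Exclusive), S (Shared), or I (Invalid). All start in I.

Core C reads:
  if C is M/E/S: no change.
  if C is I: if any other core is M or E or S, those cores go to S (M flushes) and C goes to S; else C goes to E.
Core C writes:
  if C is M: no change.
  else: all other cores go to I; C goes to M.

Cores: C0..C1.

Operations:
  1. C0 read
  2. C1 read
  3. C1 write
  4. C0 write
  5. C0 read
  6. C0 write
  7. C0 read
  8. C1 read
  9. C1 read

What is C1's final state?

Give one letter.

Op 1: C0 read [C0 read from I: no other sharers -> C0=E (exclusive)] -> [E,I]
Op 2: C1 read [C1 read from I: others=['C0=E'] -> C1=S, others downsized to S] -> [S,S]
Op 3: C1 write [C1 write: invalidate ['C0=S'] -> C1=M] -> [I,M]
Op 4: C0 write [C0 write: invalidate ['C1=M'] -> C0=M] -> [M,I]
Op 5: C0 read [C0 read: already in M, no change] -> [M,I]
Op 6: C0 write [C0 write: already M (modified), no change] -> [M,I]
Op 7: C0 read [C0 read: already in M, no change] -> [M,I]
Op 8: C1 read [C1 read from I: others=['C0=M'] -> C1=S, others downsized to S] -> [S,S]
Op 9: C1 read [C1 read: already in S, no change] -> [S,S]

Answer: S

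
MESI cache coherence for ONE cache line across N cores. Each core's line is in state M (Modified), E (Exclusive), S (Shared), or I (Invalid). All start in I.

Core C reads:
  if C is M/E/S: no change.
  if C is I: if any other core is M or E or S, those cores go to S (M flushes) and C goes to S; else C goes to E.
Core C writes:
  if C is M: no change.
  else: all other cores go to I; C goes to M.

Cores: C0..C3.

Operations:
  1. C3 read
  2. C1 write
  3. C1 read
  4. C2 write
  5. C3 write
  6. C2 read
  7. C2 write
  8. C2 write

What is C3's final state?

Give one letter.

Answer: I

Derivation:
Op 1: C3 read [C3 read from I: no other sharers -> C3=E (exclusive)] -> [I,I,I,E]
Op 2: C1 write [C1 write: invalidate ['C3=E'] -> C1=M] -> [I,M,I,I]
Op 3: C1 read [C1 read: already in M, no change] -> [I,M,I,I]
Op 4: C2 write [C2 write: invalidate ['C1=M'] -> C2=M] -> [I,I,M,I]
Op 5: C3 write [C3 write: invalidate ['C2=M'] -> C3=M] -> [I,I,I,M]
Op 6: C2 read [C2 read from I: others=['C3=M'] -> C2=S, others downsized to S] -> [I,I,S,S]
Op 7: C2 write [C2 write: invalidate ['C3=S'] -> C2=M] -> [I,I,M,I]
Op 8: C2 write [C2 write: already M (modified), no change] -> [I,I,M,I]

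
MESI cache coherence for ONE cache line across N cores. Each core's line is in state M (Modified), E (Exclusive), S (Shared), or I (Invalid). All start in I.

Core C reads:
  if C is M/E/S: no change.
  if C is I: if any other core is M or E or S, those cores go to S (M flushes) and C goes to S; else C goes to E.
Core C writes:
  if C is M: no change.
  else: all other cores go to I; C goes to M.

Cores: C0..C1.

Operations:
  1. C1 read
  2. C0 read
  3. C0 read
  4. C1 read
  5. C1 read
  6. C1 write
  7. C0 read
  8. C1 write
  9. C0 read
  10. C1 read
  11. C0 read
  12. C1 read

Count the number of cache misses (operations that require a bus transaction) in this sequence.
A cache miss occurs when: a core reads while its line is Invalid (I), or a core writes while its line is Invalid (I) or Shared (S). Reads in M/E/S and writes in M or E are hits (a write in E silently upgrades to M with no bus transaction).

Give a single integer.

Op 1: C1 read [C1 read from I: no other sharers -> C1=E (exclusive)] -> [I,E] [MISS #1: read from I]
Op 2: C0 read [C0 read from I: others=['C1=E'] -> C0=S, others downsized to S] -> [S,S] [MISS #2: read from I]
Op 3: C0 read [C0 read: already in S, no change] -> [S,S] [hit: read from S]
Op 4: C1 read [C1 read: already in S, no change] -> [S,S] [hit: read from S]
Op 5: C1 read [C1 read: already in S, no change] -> [S,S] [hit: read from S]
Op 6: C1 write [C1 write: invalidate ['C0=S'] -> C1=M] -> [I,M] [MISS #3: write from S]
Op 7: C0 read [C0 read from I: others=['C1=M'] -> C0=S, others downsized to S] -> [S,S] [MISS #4: read from I]
Op 8: C1 write [C1 write: invalidate ['C0=S'] -> C1=M] -> [I,M] [MISS #5: write from S]
Op 9: C0 read [C0 read from I: others=['C1=M'] -> C0=S, others downsized to S] -> [S,S] [MISS #6: read from I]
Op 10: C1 read [C1 read: already in S, no change] -> [S,S] [hit: read from S]
Op 11: C0 read [C0 read: already in S, no change] -> [S,S] [hit: read from S]
Op 12: C1 read [C1 read: already in S, no change] -> [S,S] [hit: read from S]

Answer: 6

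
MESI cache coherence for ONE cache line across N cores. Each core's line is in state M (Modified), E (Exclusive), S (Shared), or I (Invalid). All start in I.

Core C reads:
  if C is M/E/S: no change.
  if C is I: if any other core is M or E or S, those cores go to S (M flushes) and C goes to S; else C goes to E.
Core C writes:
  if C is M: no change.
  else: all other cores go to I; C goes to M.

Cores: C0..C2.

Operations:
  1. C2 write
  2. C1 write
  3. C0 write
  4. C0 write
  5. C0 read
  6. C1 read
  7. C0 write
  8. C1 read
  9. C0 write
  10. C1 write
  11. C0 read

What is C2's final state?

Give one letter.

Op 1: C2 write [C2 write: invalidate none -> C2=M] -> [I,I,M]
Op 2: C1 write [C1 write: invalidate ['C2=M'] -> C1=M] -> [I,M,I]
Op 3: C0 write [C0 write: invalidate ['C1=M'] -> C0=M] -> [M,I,I]
Op 4: C0 write [C0 write: already M (modified), no change] -> [M,I,I]
Op 5: C0 read [C0 read: already in M, no change] -> [M,I,I]
Op 6: C1 read [C1 read from I: others=['C0=M'] -> C1=S, others downsized to S] -> [S,S,I]
Op 7: C0 write [C0 write: invalidate ['C1=S'] -> C0=M] -> [M,I,I]
Op 8: C1 read [C1 read from I: others=['C0=M'] -> C1=S, others downsized to S] -> [S,S,I]
Op 9: C0 write [C0 write: invalidate ['C1=S'] -> C0=M] -> [M,I,I]
Op 10: C1 write [C1 write: invalidate ['C0=M'] -> C1=M] -> [I,M,I]
Op 11: C0 read [C0 read from I: others=['C1=M'] -> C0=S, others downsized to S] -> [S,S,I]

Answer: I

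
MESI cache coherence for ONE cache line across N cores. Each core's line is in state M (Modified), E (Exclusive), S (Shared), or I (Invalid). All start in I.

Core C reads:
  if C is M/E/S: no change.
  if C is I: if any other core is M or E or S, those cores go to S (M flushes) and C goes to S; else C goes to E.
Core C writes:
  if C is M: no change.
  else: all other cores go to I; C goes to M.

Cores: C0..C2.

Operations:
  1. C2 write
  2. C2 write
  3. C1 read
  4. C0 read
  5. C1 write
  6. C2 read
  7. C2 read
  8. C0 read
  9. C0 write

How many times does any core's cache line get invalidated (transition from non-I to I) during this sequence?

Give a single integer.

Answer: 4

Derivation:
Op 1: C2 write [C2 write: invalidate none -> C2=M] -> [I,I,M] (invalidations this op: 0; running total: 0)
Op 2: C2 write [C2 write: already M (modified), no change] -> [I,I,M] (invalidations this op: 0; running total: 0)
Op 3: C1 read [C1 read from I: others=['C2=M'] -> C1=S, others downsized to S] -> [I,S,S] (invalidations this op: 0; running total: 0)
Op 4: C0 read [C0 read from I: others=['C1=S', 'C2=S'] -> C0=S, others downsized to S] -> [S,S,S] (invalidations this op: 0; running total: 0)
Op 5: C1 write [C1 write: invalidate ['C0=S', 'C2=S'] -> C1=M] -> [I,M,I] (invalidations this op: 2; running total: 2)
Op 6: C2 read [C2 read from I: others=['C1=M'] -> C2=S, others downsized to S] -> [I,S,S] (invalidations this op: 0; running total: 2)
Op 7: C2 read [C2 read: already in S, no change] -> [I,S,S] (invalidations this op: 0; running total: 2)
Op 8: C0 read [C0 read from I: others=['C1=S', 'C2=S'] -> C0=S, others downsized to S] -> [S,S,S] (invalidations this op: 0; running total: 2)
Op 9: C0 write [C0 write: invalidate ['C1=S', 'C2=S'] -> C0=M] -> [M,I,I] (invalidations this op: 2; running total: 4)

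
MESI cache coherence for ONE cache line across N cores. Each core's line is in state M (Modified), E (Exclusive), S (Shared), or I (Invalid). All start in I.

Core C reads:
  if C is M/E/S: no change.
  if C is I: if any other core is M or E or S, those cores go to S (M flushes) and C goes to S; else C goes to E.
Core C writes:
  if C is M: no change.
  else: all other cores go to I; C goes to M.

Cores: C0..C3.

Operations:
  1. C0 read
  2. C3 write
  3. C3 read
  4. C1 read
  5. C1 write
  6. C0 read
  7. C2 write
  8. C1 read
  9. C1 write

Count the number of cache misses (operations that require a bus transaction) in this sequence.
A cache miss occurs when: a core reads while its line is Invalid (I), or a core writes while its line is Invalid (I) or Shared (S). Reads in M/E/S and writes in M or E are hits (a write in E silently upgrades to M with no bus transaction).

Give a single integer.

Op 1: C0 read [C0 read from I: no other sharers -> C0=E (exclusive)] -> [E,I,I,I] [MISS #1: read from I]
Op 2: C3 write [C3 write: invalidate ['C0=E'] -> C3=M] -> [I,I,I,M] [MISS #2: write from I]
Op 3: C3 read [C3 read: already in M, no change] -> [I,I,I,M] [hit: read from M]
Op 4: C1 read [C1 read from I: others=['C3=M'] -> C1=S, others downsized to S] -> [I,S,I,S] [MISS #3: read from I]
Op 5: C1 write [C1 write: invalidate ['C3=S'] -> C1=M] -> [I,M,I,I] [MISS #4: write from S]
Op 6: C0 read [C0 read from I: others=['C1=M'] -> C0=S, others downsized to S] -> [S,S,I,I] [MISS #5: read from I]
Op 7: C2 write [C2 write: invalidate ['C0=S', 'C1=S'] -> C2=M] -> [I,I,M,I] [MISS #6: write from I]
Op 8: C1 read [C1 read from I: others=['C2=M'] -> C1=S, others downsized to S] -> [I,S,S,I] [MISS #7: read from I]
Op 9: C1 write [C1 write: invalidate ['C2=S'] -> C1=M] -> [I,M,I,I] [MISS #8: write from S]

Answer: 8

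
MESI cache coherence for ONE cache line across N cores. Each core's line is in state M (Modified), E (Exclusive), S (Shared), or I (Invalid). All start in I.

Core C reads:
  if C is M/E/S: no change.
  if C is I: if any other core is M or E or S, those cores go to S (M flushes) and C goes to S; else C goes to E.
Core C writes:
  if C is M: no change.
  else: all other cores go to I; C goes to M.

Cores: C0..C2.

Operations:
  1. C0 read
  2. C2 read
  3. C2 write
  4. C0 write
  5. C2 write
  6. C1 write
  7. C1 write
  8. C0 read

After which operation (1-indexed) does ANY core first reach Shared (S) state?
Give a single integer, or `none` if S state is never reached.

Op 1: C0 read [C0 read from I: no other sharers -> C0=E (exclusive)] -> [E,I,I]
Op 2: C2 read [C2 read from I: others=['C0=E'] -> C2=S, others downsized to S] -> [S,I,S]
  -> First S state at op 2; remaining ops need not be traced.

Answer: 2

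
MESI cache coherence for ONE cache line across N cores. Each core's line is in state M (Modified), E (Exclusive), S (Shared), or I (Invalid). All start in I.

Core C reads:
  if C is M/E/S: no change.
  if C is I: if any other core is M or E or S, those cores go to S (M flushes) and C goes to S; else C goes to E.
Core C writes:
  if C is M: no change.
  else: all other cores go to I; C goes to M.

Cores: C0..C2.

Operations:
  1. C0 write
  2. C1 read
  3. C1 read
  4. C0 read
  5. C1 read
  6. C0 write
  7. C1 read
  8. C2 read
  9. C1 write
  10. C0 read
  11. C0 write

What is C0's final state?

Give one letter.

Op 1: C0 write [C0 write: invalidate none -> C0=M] -> [M,I,I]
Op 2: C1 read [C1 read from I: others=['C0=M'] -> C1=S, others downsized to S] -> [S,S,I]
Op 3: C1 read [C1 read: already in S, no change] -> [S,S,I]
Op 4: C0 read [C0 read: already in S, no change] -> [S,S,I]
Op 5: C1 read [C1 read: already in S, no change] -> [S,S,I]
Op 6: C0 write [C0 write: invalidate ['C1=S'] -> C0=M] -> [M,I,I]
Op 7: C1 read [C1 read from I: others=['C0=M'] -> C1=S, others downsized to S] -> [S,S,I]
Op 8: C2 read [C2 read from I: others=['C0=S', 'C1=S'] -> C2=S, others downsized to S] -> [S,S,S]
Op 9: C1 write [C1 write: invalidate ['C0=S', 'C2=S'] -> C1=M] -> [I,M,I]
Op 10: C0 read [C0 read from I: others=['C1=M'] -> C0=S, others downsized to S] -> [S,S,I]
Op 11: C0 write [C0 write: invalidate ['C1=S'] -> C0=M] -> [M,I,I]

Answer: M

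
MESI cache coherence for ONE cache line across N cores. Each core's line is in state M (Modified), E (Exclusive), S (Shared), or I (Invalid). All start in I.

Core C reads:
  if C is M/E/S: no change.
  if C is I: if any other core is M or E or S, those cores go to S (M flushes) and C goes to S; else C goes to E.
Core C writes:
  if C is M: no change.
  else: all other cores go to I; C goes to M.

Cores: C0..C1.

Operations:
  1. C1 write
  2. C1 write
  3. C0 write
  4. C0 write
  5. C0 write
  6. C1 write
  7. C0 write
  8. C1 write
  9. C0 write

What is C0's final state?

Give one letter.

Op 1: C1 write [C1 write: invalidate none -> C1=M] -> [I,M]
Op 2: C1 write [C1 write: already M (modified), no change] -> [I,M]
Op 3: C0 write [C0 write: invalidate ['C1=M'] -> C0=M] -> [M,I]
Op 4: C0 write [C0 write: already M (modified), no change] -> [M,I]
Op 5: C0 write [C0 write: already M (modified), no change] -> [M,I]
Op 6: C1 write [C1 write: invalidate ['C0=M'] -> C1=M] -> [I,M]
Op 7: C0 write [C0 write: invalidate ['C1=M'] -> C0=M] -> [M,I]
Op 8: C1 write [C1 write: invalidate ['C0=M'] -> C1=M] -> [I,M]
Op 9: C0 write [C0 write: invalidate ['C1=M'] -> C0=M] -> [M,I]

Answer: M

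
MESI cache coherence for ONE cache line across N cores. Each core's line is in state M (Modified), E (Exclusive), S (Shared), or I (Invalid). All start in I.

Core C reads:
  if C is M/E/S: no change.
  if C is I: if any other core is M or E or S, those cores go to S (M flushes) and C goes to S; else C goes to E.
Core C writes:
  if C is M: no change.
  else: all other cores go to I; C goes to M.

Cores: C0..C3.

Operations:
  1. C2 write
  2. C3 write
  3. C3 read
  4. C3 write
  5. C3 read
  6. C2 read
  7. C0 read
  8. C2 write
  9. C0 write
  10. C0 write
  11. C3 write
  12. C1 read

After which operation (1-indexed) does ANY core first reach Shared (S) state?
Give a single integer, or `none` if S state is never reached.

Answer: 6

Derivation:
Op 1: C2 write [C2 write: invalidate none -> C2=M] -> [I,I,M,I]
Op 2: C3 write [C3 write: invalidate ['C2=M'] -> C3=M] -> [I,I,I,M]
Op 3: C3 read [C3 read: already in M, no change] -> [I,I,I,M]
Op 4: C3 write [C3 write: already M (modified), no change] -> [I,I,I,M]
Op 5: C3 read [C3 read: already in M, no change] -> [I,I,I,M]
Op 6: C2 read [C2 read from I: others=['C3=M'] -> C2=S, others downsized to S] -> [I,I,S,S]
  -> First S state at op 6; remaining ops need not be traced.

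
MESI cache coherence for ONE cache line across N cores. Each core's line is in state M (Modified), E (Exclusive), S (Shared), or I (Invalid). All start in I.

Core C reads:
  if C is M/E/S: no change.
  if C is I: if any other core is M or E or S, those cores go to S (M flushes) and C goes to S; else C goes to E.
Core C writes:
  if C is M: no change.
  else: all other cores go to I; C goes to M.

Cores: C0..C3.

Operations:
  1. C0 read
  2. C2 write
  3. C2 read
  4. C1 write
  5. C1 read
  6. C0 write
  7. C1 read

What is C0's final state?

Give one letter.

Op 1: C0 read [C0 read from I: no other sharers -> C0=E (exclusive)] -> [E,I,I,I]
Op 2: C2 write [C2 write: invalidate ['C0=E'] -> C2=M] -> [I,I,M,I]
Op 3: C2 read [C2 read: already in M, no change] -> [I,I,M,I]
Op 4: C1 write [C1 write: invalidate ['C2=M'] -> C1=M] -> [I,M,I,I]
Op 5: C1 read [C1 read: already in M, no change] -> [I,M,I,I]
Op 6: C0 write [C0 write: invalidate ['C1=M'] -> C0=M] -> [M,I,I,I]
Op 7: C1 read [C1 read from I: others=['C0=M'] -> C1=S, others downsized to S] -> [S,S,I,I]

Answer: S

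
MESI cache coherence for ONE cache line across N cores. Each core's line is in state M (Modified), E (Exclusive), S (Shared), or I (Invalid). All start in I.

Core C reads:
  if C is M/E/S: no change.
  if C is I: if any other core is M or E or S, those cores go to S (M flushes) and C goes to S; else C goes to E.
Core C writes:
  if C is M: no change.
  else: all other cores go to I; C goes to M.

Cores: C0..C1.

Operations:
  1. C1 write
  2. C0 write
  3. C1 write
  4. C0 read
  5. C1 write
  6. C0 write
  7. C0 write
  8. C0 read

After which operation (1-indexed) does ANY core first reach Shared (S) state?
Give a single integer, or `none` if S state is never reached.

Op 1: C1 write [C1 write: invalidate none -> C1=M] -> [I,M]
Op 2: C0 write [C0 write: invalidate ['C1=M'] -> C0=M] -> [M,I]
Op 3: C1 write [C1 write: invalidate ['C0=M'] -> C1=M] -> [I,M]
Op 4: C0 read [C0 read from I: others=['C1=M'] -> C0=S, others downsized to S] -> [S,S]
  -> First S state at op 4; remaining ops need not be traced.

Answer: 4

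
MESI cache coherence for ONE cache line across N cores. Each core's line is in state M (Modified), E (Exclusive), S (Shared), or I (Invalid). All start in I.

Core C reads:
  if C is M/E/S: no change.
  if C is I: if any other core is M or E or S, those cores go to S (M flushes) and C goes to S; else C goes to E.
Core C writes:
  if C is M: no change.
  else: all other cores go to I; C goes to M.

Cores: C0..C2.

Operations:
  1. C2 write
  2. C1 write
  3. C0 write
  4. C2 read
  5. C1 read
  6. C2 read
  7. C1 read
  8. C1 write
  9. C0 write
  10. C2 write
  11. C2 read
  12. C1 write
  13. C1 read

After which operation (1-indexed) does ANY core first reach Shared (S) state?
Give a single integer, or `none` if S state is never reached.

Op 1: C2 write [C2 write: invalidate none -> C2=M] -> [I,I,M]
Op 2: C1 write [C1 write: invalidate ['C2=M'] -> C1=M] -> [I,M,I]
Op 3: C0 write [C0 write: invalidate ['C1=M'] -> C0=M] -> [M,I,I]
Op 4: C2 read [C2 read from I: others=['C0=M'] -> C2=S, others downsized to S] -> [S,I,S]
  -> First S state at op 4; remaining ops need not be traced.

Answer: 4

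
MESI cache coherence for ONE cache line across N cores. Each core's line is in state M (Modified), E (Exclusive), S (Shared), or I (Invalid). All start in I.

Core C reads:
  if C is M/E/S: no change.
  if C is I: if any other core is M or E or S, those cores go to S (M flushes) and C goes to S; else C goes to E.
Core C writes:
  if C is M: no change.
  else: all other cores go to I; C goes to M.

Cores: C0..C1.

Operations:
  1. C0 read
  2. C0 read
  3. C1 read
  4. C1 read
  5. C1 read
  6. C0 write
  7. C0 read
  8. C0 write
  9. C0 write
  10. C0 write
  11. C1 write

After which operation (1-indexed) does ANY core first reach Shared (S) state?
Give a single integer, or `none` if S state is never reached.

Op 1: C0 read [C0 read from I: no other sharers -> C0=E (exclusive)] -> [E,I]
Op 2: C0 read [C0 read: already in E, no change] -> [E,I]
Op 3: C1 read [C1 read from I: others=['C0=E'] -> C1=S, others downsized to S] -> [S,S]
  -> First S state at op 3; remaining ops need not be traced.

Answer: 3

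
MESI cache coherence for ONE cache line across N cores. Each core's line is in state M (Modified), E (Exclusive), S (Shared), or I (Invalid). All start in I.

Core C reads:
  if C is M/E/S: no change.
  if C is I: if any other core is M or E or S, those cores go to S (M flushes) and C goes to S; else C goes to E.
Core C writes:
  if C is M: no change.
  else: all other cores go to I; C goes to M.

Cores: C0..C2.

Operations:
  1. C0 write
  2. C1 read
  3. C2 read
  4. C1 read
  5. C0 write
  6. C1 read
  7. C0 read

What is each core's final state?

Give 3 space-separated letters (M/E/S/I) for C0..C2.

Op 1: C0 write [C0 write: invalidate none -> C0=M] -> [M,I,I]
Op 2: C1 read [C1 read from I: others=['C0=M'] -> C1=S, others downsized to S] -> [S,S,I]
Op 3: C2 read [C2 read from I: others=['C0=S', 'C1=S'] -> C2=S, others downsized to S] -> [S,S,S]
Op 4: C1 read [C1 read: already in S, no change] -> [S,S,S]
Op 5: C0 write [C0 write: invalidate ['C1=S', 'C2=S'] -> C0=M] -> [M,I,I]
Op 6: C1 read [C1 read from I: others=['C0=M'] -> C1=S, others downsized to S] -> [S,S,I]
Op 7: C0 read [C0 read: already in S, no change] -> [S,S,I]

Answer: S S I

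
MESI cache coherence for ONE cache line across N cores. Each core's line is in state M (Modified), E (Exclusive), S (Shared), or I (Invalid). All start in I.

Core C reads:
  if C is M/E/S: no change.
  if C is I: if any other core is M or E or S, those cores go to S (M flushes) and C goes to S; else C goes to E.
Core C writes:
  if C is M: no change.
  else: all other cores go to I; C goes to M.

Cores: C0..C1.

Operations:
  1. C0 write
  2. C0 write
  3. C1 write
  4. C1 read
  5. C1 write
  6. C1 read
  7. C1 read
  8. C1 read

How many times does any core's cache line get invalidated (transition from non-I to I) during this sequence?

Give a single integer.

Answer: 1

Derivation:
Op 1: C0 write [C0 write: invalidate none -> C0=M] -> [M,I] (invalidations this op: 0; running total: 0)
Op 2: C0 write [C0 write: already M (modified), no change] -> [M,I] (invalidations this op: 0; running total: 0)
Op 3: C1 write [C1 write: invalidate ['C0=M'] -> C1=M] -> [I,M] (invalidations this op: 1; running total: 1)
Op 4: C1 read [C1 read: already in M, no change] -> [I,M] (invalidations this op: 0; running total: 1)
Op 5: C1 write [C1 write: already M (modified), no change] -> [I,M] (invalidations this op: 0; running total: 1)
Op 6: C1 read [C1 read: already in M, no change] -> [I,M] (invalidations this op: 0; running total: 1)
Op 7: C1 read [C1 read: already in M, no change] -> [I,M] (invalidations this op: 0; running total: 1)
Op 8: C1 read [C1 read: already in M, no change] -> [I,M] (invalidations this op: 0; running total: 1)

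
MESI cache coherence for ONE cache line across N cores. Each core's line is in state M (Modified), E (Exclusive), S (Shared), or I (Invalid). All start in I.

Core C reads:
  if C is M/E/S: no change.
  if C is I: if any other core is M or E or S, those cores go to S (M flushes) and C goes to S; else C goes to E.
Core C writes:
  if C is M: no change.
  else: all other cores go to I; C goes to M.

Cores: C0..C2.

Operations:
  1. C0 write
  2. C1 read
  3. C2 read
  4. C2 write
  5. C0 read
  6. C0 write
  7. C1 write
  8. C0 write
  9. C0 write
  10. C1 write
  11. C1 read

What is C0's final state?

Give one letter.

Op 1: C0 write [C0 write: invalidate none -> C0=M] -> [M,I,I]
Op 2: C1 read [C1 read from I: others=['C0=M'] -> C1=S, others downsized to S] -> [S,S,I]
Op 3: C2 read [C2 read from I: others=['C0=S', 'C1=S'] -> C2=S, others downsized to S] -> [S,S,S]
Op 4: C2 write [C2 write: invalidate ['C0=S', 'C1=S'] -> C2=M] -> [I,I,M]
Op 5: C0 read [C0 read from I: others=['C2=M'] -> C0=S, others downsized to S] -> [S,I,S]
Op 6: C0 write [C0 write: invalidate ['C2=S'] -> C0=M] -> [M,I,I]
Op 7: C1 write [C1 write: invalidate ['C0=M'] -> C1=M] -> [I,M,I]
Op 8: C0 write [C0 write: invalidate ['C1=M'] -> C0=M] -> [M,I,I]
Op 9: C0 write [C0 write: already M (modified), no change] -> [M,I,I]
Op 10: C1 write [C1 write: invalidate ['C0=M'] -> C1=M] -> [I,M,I]
Op 11: C1 read [C1 read: already in M, no change] -> [I,M,I]

Answer: I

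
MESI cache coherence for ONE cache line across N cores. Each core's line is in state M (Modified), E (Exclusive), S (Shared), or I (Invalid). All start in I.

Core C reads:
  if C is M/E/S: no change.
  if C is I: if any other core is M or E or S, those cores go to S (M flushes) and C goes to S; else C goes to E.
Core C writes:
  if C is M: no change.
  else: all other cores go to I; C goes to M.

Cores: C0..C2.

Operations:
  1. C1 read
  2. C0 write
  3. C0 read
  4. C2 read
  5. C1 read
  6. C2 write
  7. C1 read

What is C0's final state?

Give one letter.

Op 1: C1 read [C1 read from I: no other sharers -> C1=E (exclusive)] -> [I,E,I]
Op 2: C0 write [C0 write: invalidate ['C1=E'] -> C0=M] -> [M,I,I]
Op 3: C0 read [C0 read: already in M, no change] -> [M,I,I]
Op 4: C2 read [C2 read from I: others=['C0=M'] -> C2=S, others downsized to S] -> [S,I,S]
Op 5: C1 read [C1 read from I: others=['C0=S', 'C2=S'] -> C1=S, others downsized to S] -> [S,S,S]
Op 6: C2 write [C2 write: invalidate ['C0=S', 'C1=S'] -> C2=M] -> [I,I,M]
Op 7: C1 read [C1 read from I: others=['C2=M'] -> C1=S, others downsized to S] -> [I,S,S]

Answer: I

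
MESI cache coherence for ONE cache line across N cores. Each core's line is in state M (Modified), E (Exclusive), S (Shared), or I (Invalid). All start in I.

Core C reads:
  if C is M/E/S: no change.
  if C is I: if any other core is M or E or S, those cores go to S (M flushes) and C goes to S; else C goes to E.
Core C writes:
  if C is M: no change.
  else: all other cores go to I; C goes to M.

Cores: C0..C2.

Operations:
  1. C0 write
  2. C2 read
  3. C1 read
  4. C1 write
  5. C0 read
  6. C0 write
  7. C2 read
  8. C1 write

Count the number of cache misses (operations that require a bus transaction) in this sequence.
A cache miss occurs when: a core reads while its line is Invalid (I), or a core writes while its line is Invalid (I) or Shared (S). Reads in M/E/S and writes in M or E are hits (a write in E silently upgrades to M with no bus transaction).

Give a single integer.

Answer: 8

Derivation:
Op 1: C0 write [C0 write: invalidate none -> C0=M] -> [M,I,I] [MISS #1: write from I]
Op 2: C2 read [C2 read from I: others=['C0=M'] -> C2=S, others downsized to S] -> [S,I,S] [MISS #2: read from I]
Op 3: C1 read [C1 read from I: others=['C0=S', 'C2=S'] -> C1=S, others downsized to S] -> [S,S,S] [MISS #3: read from I]
Op 4: C1 write [C1 write: invalidate ['C0=S', 'C2=S'] -> C1=M] -> [I,M,I] [MISS #4: write from S]
Op 5: C0 read [C0 read from I: others=['C1=M'] -> C0=S, others downsized to S] -> [S,S,I] [MISS #5: read from I]
Op 6: C0 write [C0 write: invalidate ['C1=S'] -> C0=M] -> [M,I,I] [MISS #6: write from S]
Op 7: C2 read [C2 read from I: others=['C0=M'] -> C2=S, others downsized to S] -> [S,I,S] [MISS #7: read from I]
Op 8: C1 write [C1 write: invalidate ['C0=S', 'C2=S'] -> C1=M] -> [I,M,I] [MISS #8: write from I]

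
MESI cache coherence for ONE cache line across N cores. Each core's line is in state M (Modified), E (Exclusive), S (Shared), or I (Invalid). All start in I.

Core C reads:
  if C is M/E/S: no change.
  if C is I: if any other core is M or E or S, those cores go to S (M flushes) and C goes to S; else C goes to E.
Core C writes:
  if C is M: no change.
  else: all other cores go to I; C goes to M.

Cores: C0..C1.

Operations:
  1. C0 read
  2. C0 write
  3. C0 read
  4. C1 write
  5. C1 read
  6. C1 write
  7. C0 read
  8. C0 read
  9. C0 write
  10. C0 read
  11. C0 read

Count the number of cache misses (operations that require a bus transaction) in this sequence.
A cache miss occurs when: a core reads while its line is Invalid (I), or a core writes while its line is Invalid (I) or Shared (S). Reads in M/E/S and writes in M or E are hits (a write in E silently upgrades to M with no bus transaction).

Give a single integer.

Op 1: C0 read [C0 read from I: no other sharers -> C0=E (exclusive)] -> [E,I] [MISS #1: read from I]
Op 2: C0 write [C0 write: invalidate none -> C0=M] -> [M,I] [hit: write from E is a silent E->M upgrade, no bus transaction]
Op 3: C0 read [C0 read: already in M, no change] -> [M,I] [hit: read from M]
Op 4: C1 write [C1 write: invalidate ['C0=M'] -> C1=M] -> [I,M] [MISS #2: write from I]
Op 5: C1 read [C1 read: already in M, no change] -> [I,M] [hit: read from M]
Op 6: C1 write [C1 write: already M (modified), no change] -> [I,M] [hit: write from M]
Op 7: C0 read [C0 read from I: others=['C1=M'] -> C0=S, others downsized to S] -> [S,S] [MISS #3: read from I]
Op 8: C0 read [C0 read: already in S, no change] -> [S,S] [hit: read from S]
Op 9: C0 write [C0 write: invalidate ['C1=S'] -> C0=M] -> [M,I] [MISS #4: write from S]
Op 10: C0 read [C0 read: already in M, no change] -> [M,I] [hit: read from M]
Op 11: C0 read [C0 read: already in M, no change] -> [M,I] [hit: read from M]

Answer: 4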